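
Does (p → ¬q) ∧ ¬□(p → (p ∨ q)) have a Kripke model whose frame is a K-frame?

Unsatisfiable (every branch closes)

1. (p → ¬q) ∧ ¬□(p → (p ∨ q)), 0
2. p → ¬q, 0   [∧-rule on 1]
3. ¬□(p → (p ∨ q)), 0   [∧-rule on 1]
4. ¬q, 0   [→-rule on 2 (branches; this branch)]
5. ¬(p → (p ∨ q)), 1   [¬□-rule on 3: fresh world 1, 0R1]
6. p, 1   [¬→-rule on 5]
7. ¬(p ∨ q), 1   [¬→-rule on 5]
8. ¬p, 1   [¬∨-rule on 7]
9. ¬q, 1   [¬∨-rule on 7]
Accessibility: 0R1
Branch closes: p and ¬p both at 1.
Every branch closes; the branch above is one of them.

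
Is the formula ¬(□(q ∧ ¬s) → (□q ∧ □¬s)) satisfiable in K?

Unsatisfiable (every branch closes)

1. ¬(□(q ∧ ¬s) → (□q ∧ □¬s)), u
2. □(q ∧ ¬s), u
3. ¬(□q ∧ □¬s), u
4. ¬□¬s, u
5. s, v
6. q ∧ ¬s, v
7. q, v
8. ¬s, v
Accessibility: uRv
Branch closes: s and ¬s both at v.
Every branch closes; the branch above is one of them.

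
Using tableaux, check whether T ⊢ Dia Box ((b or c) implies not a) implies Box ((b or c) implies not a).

Tableau for the negation not (Dia Box ((b or c) implies not a) implies Box ((b or c) implies not a)):
1. not (Dia Box ((b or c) implies not a) implies Box ((b or c) implies not a)), 0
2. Dia Box ((b or c) implies not a), 0
3. not Box ((b or c) implies not a), 0
4. Box ((b or c) implies not a), 1
5. (b or c) implies not a, 1
6. not a, 1
7. not ((b or c) implies not a), 2
8. b or c, 2
9. a, 2
10. c, 2
Accessibility: 0R0, 0R1, 0R2, 1R1, 2R2
The negation has an open branch (countermodel exists).

Not valid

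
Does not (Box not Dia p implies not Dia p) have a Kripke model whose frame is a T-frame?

Unsatisfiable (every branch closes)

1. not (Box not Dia p implies not Dia p), u
2. Box not Dia p, u   [neg-implies-rule on 1]
3. Dia p, u   [neg-implies-rule on 1]
4. not Dia p, u   [Box-rule on 2 via uRu]
5. not p, u   [neg-Dia-rule on 4 via uRu]
6. p, v   [Dia-rule on 3: fresh world v, uRv]
7. not Dia p, v   [Box-rule on 2 via uRv]
8. not p, v   [neg-Dia-rule on 4 via uRv]
Accessibility: uRu, uRv, vRv
Branch closes: p and not p both at v.
All branches of the tableau close; one closing branch shown above.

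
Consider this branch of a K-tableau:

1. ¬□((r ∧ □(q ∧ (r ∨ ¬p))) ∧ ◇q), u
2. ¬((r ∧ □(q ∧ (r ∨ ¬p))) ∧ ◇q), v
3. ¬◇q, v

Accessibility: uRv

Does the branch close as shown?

No world carries both an atom and its negation.

Open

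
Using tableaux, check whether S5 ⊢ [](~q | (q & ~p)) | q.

Tableau for the negation ~([](~q | (q & ~p)) | q):
1. ~([](~q | (q & ~p)) | q), 0
2. ~[](~q | (q & ~p)), 0
3. ~q, 0
4. ~(~q | (q & ~p)), 1
5. q, 1
6. ~(q & ~p), 1
7. p, 1
Accessibility: 0R0, 0R1, 1R0, 1R1
The negation has an open branch (countermodel exists).

Not valid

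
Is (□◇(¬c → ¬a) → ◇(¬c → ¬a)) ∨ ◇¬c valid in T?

Yes, valid

Tableau for the negation ¬((□◇(¬c → ¬a) → ◇(¬c → ¬a)) ∨ ◇¬c):
1. ¬((□◇(¬c → ¬a) → ◇(¬c → ¬a)) ∨ ◇¬c), u
2. ¬(□◇(¬c → ¬a) → ◇(¬c → ¬a)), u
3. ¬◇¬c, u
4. □◇(¬c → ¬a), u
5. ¬◇(¬c → ¬a), u
6. c, u
7. ◇(¬c → ¬a), u
8. ¬(¬c → ¬a), u
9. ¬c, u
10. a, u
Accessibility: uRu
Branch closes: c and ¬c both at u.
Every branch of the negation's tableau closes; the branch above is one of them.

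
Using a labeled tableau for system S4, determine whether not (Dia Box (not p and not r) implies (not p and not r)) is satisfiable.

1. not (Dia Box (not p and not r) implies (not p and not r)), w0
2. Dia Box (not p and not r), w0
3. not (not p and not r), w0
4. r, w0
5. Box (not p and not r), w1
6. not p and not r, w1
7. not p, w1
8. not r, w1
Accessibility: w0Rw0, w0Rw1, w1Rw1

Yes, satisfiable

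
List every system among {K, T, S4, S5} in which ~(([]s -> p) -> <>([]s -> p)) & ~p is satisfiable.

K

T-tableau for the formula:
1. ~(([]s -> p) -> <>([]s -> p)) & ~p, u
2. ~(([]s -> p) -> <>([]s -> p)), u   [&-rule on 1]
3. ~p, u   [&-rule on 1]
4. []s -> p, u   [~->-rule on 2]
5. ~<>([]s -> p), u   [~->-rule on 2]
6. ~([]s -> p), u   [~<>-rule on 5 via uRu]
7. []s, u   [~->-rule on 6]
8. s, u   [[]-rule on 7 via uRu]
9. ~[]s, u   [->-rule on 4 (branches; this branch)]
10. ~s, v   [~[]-rule on 9: fresh world v, uRv]
11. ~([]s -> p), v   [~<>-rule on 5 via uRv]
12. []s, v   [~->-rule on 11]
13. ~p, v   [~->-rule on 11]
14. s, v   [[]-rule on 7 via uRv]
Accessibility: uRu, uRv, vRv
Branch closes: s and ~s both at v.
Every branch closes (one shown): unsatisfiable in T, hence also in S4, S5 (every S4/S5-frame is a T-frame).
K-tableau for the formula:
1. ~(([]s -> p) -> <>([]s -> p)) & ~p, u
2. ~(([]s -> p) -> <>([]s -> p)), u   [&-rule on 1]
3. ~p, u   [&-rule on 1]
4. []s -> p, u   [~->-rule on 2]
5. ~<>([]s -> p), u   [~->-rule on 2]
6. ~[]s, u   [->-rule on 4 (branches; this branch)]
7. ~s, v   [~[]-rule on 6: fresh world v, uRv]
8. ~([]s -> p), v   [~<>-rule on 5 via uRv]
9. []s, v   [~->-rule on 8]
10. ~p, v   [~->-rule on 8]
Accessibility: uRv
Complete open branch: satisfiable in K.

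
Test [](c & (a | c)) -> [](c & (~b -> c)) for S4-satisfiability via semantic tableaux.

1. [](c & (a | c)) -> [](c & (~b -> c)), 0
2. [](c & (~b -> c)), 0   [->-rule on 1 (branches; this branch)]
3. c & (~b -> c), 0   [[]-rule on 2 via 0R0]
4. c, 0   [&-rule on 3]
5. ~b -> c, 0   [&-rule on 3]
Accessibility: 0R0

Satisfiable (open branch found)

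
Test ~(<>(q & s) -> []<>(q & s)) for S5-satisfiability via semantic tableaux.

Unsatisfiable

1. ~(<>(q & s) -> []<>(q & s)), u
2. <>(q & s), u
3. ~[]<>(q & s), u
4. q & s, v
5. q, v
6. s, v
7. ~<>(q & s), w
8. ~(q & s), u
9. ~(q & s), v
10. ~(q & s), w
11. ~s, u
12. ~s, v
Accessibility: uRu, uRv, uRw, vRu, vRv, vRw, wRu, wRv, wRw
Branch closes: s and ~s both at v.
(One branch shown.) All branches close.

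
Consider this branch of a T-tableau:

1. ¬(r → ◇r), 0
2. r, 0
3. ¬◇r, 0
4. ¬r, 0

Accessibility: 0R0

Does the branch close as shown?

Both r and ¬r appear at 0.

Yes, closed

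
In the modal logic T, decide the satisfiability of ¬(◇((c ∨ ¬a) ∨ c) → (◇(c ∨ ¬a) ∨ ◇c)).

1. ¬(◇((c ∨ ¬a) ∨ c) → (◇(c ∨ ¬a) ∨ ◇c)), w0
2. ◇((c ∨ ¬a) ∨ c), w0
3. ¬(◇(c ∨ ¬a) ∨ ◇c), w0
4. ¬◇(c ∨ ¬a), w0
5. ¬◇c, w0
6. ¬(c ∨ ¬a), w0
7. ¬c, w0
8. a, w0
9. (c ∨ ¬a) ∨ c, w1
10. ¬(c ∨ ¬a), w1
11. ¬c, w1
12. a, w1
13. c ∨ ¬a, w1
14. ¬a, w1
Accessibility: w0Rw0, w0Rw1, w1Rw1
Branch closes: a and ¬a both at w1.
(One branch shown.) All branches close.

No, unsatisfiable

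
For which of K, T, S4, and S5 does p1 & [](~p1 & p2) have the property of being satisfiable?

T-tableau for the formula:
1. p1 & [](~p1 & p2), u
2. p1, u
3. [](~p1 & p2), u
4. ~p1 & p2, u
5. ~p1, u
6. p2, u
Accessibility: uRu
Branch closes: p1 and ~p1 both at u.
Every branch closes (one shown): unsatisfiable in T, hence also in S4, S5 (every S4/S5-frame is a T-frame).
K-tableau for the formula:
1. p1 & [](~p1 & p2), u
2. p1, u
3. [](~p1 & p2), u
Complete open branch: satisfiable in K.

K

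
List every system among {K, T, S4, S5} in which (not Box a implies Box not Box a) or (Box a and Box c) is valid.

S5

S4-tableau for the negation not ((not Box a implies Box not Box a) or (Box a and Box c)):
1. not ((not Box a implies Box not Box a) or (Box a and Box c)), 0
2. not (not Box a implies Box not Box a), 0
3. not (Box a and Box c), 0
4. not Box a, 0
5. not Box not Box a, 0
6. not Box c, 0
7. not a, 1
8. Box a, 2
9. a, 2
10. not c, 3
Accessibility: 0R0, 0R1, 0R2, 0R3, 1R1, 2R2, 3R3
Complete open branch: countermodel on an S4-frame, so not valid in S4, nor in K, T (the same frame is also a K-frame and a T-frame).
S5-tableau for the negation not ((not Box a implies Box not Box a) or (Box a and Box c)):
1. not ((not Box a implies Box not Box a) or (Box a and Box c)), 0
2. not (not Box a implies Box not Box a), 0
3. not (Box a and Box c), 0
4. not Box a, 0
5. not Box not Box a, 0
6. not Box c, 0
7. not a, 1
8. Box a, 2
9. a, 0
10. a, 1
Accessibility: 0R0, 0R1, 0R2, 1R0, 1R1, 1R2, 2R0, 2R1, 2R2
Branch closes: a and not a both at 1.
Every branch closes (one shown): valid in S5.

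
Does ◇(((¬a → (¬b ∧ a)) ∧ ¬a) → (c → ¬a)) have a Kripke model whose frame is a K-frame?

1. ◇(((¬a → (¬b ∧ a)) ∧ ¬a) → (c → ¬a)), u
2. ((¬a → (¬b ∧ a)) ∧ ¬a) → (c → ¬a), v
3. c → ¬a, v
4. ¬a, v
Accessibility: uRv

Satisfiable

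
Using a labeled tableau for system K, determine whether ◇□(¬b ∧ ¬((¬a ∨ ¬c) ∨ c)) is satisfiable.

Yes, satisfiable

1. ◇□(¬b ∧ ¬((¬a ∨ ¬c) ∨ c)), u
2. □(¬b ∧ ¬((¬a ∨ ¬c) ∨ c)), v
Accessibility: uRv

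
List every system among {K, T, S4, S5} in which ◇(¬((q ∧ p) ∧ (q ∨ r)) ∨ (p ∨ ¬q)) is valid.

T, S4, S5

K-tableau for the negation ¬◇(¬((q ∧ p) ∧ (q ∨ r)) ∨ (p ∨ ¬q)):
1. ¬◇(¬((q ∧ p) ∧ (q ∨ r)) ∨ (p ∨ ¬q)), w0
Complete open branch: countermodel on a K-frame, so not valid in K.
T-tableau for the negation ¬◇(¬((q ∧ p) ∧ (q ∨ r)) ∨ (p ∨ ¬q)):
1. ¬◇(¬((q ∧ p) ∧ (q ∨ r)) ∨ (p ∨ ¬q)), w0
2. ¬(¬((q ∧ p) ∧ (q ∨ r)) ∨ (p ∨ ¬q)), w0   [¬◇-rule on 1 via w0Rw0]
3. (q ∧ p) ∧ (q ∨ r), w0   [¬∨-rule on 2]
4. ¬(p ∨ ¬q), w0   [¬∨-rule on 2]
5. q ∧ p, w0   [∧-rule on 3]
6. q ∨ r, w0   [∧-rule on 3]
7. ¬p, w0   [¬∨-rule on 4]
8. q, w0   [¬∨-rule on 4]
9. p, w0   [∧-rule on 5]
Accessibility: w0Rw0
Branch closes: p and ¬p both at w0.
Every branch closes (one shown): valid in T, hence also in S4, S5 (every theorem of T is a theorem of S4 and S5).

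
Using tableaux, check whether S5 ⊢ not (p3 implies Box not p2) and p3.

Invalid (countermodel exists)

Tableau for the negation not (not (p3 implies Box not p2) and p3):
1. not (not (p3 implies Box not p2) and p3), w0
2. not p3, w0
Accessibility: w0Rw0
The negation has an open branch (countermodel exists).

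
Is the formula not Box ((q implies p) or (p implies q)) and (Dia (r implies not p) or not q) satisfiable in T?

Unsatisfiable (every branch closes)

1. not Box ((q implies p) or (p implies q)) and (Dia (r implies not p) or not q), u
2. not Box ((q implies p) or (p implies q)), u   [and-rule on 1]
3. Dia (r implies not p) or not q, u   [and-rule on 1]
4. not q, u   [or-rule on 3 (branches; this branch)]
5. not ((q implies p) or (p implies q)), v   [neg-Box-rule on 2: fresh world v, uRv]
6. not (q implies p), v   [neg-or-rule on 5]
7. not (p implies q), v   [neg-or-rule on 5]
8. q, v   [neg-implies-rule on 6]
9. not p, v   [neg-implies-rule on 6]
10. p, v   [neg-implies-rule on 7]
11. not q, v   [neg-implies-rule on 7]
Accessibility: uRu, uRv, vRv
Branch closes: p and not p both at v.
All branches of the tableau close; one closing branch shown above.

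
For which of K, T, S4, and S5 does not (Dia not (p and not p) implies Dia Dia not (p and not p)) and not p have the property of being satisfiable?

K-tableau for the formula:
1. not (Dia not (p and not p) implies Dia Dia not (p and not p)) and not p, w0
2. not (Dia not (p and not p) implies Dia Dia not (p and not p)), w0
3. not p, w0
4. Dia not (p and not p), w0
5. not Dia Dia not (p and not p), w0
6. not (p and not p), w1
7. not Dia not (p and not p), w1
8. p, w1
Accessibility: w0Rw1
Complete open branch: satisfiable in K.
T-tableau for the formula:
1. not (Dia not (p and not p) implies Dia Dia not (p and not p)) and not p, w0
2. not (Dia not (p and not p) implies Dia Dia not (p and not p)), w0
3. not p, w0
4. Dia not (p and not p), w0
5. not Dia Dia not (p and not p), w0
6. not Dia not (p and not p), w0
7. p and not p, w0
8. p, w0
Accessibility: w0Rw0
Branch closes: p and not p both at w0.
Every branch closes (one shown): unsatisfiable in T, hence also in S4, S5 (every S4/S5-frame is a T-frame).

K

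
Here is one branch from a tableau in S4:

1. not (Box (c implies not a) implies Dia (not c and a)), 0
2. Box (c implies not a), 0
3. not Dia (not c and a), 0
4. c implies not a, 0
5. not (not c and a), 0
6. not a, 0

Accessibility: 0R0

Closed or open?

Open

There is no literal clash: for every atom and world, at most one sign appears.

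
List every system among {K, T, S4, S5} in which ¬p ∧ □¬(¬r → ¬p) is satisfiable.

T-tableau for the formula:
1. ¬p ∧ □¬(¬r → ¬p), u
2. ¬p, u
3. □¬(¬r → ¬p), u
4. ¬(¬r → ¬p), u
5. ¬r, u
6. p, u
Accessibility: uRu
Branch closes: p and ¬p both at u.
Every branch closes (one shown): unsatisfiable in T, hence also in S4, S5 (every S4/S5-frame is a T-frame).
K-tableau for the formula:
1. ¬p ∧ □¬(¬r → ¬p), u
2. ¬p, u
3. □¬(¬r → ¬p), u
Complete open branch: satisfiable in K.

K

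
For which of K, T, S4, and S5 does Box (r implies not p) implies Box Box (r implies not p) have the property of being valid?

S4, S5

S4-tableau for the negation not (Box (r implies not p) implies Box Box (r implies not p)):
1. not (Box (r implies not p) implies Box Box (r implies not p)), w0
2. Box (r implies not p), w0   [neg-implies-rule on 1]
3. not Box Box (r implies not p), w0   [neg-implies-rule on 1]
4. r implies not p, w0   [Box-rule on 2 via w0Rw0]
5. not p, w0   [implies-rule on 4 (branches; this branch)]
6. not Box (r implies not p), w1   [neg-Box-rule on 3: fresh world w1, w0Rw1]
7. r implies not p, w1   [Box-rule on 2 via w0Rw1]
8. not p, w1   [implies-rule on 7 (branches; this branch)]
9. not (r implies not p), w2   [neg-Box-rule on 6: fresh world w2, w1Rw2]
10. r, w2   [neg-implies-rule on 9]
11. p, w2   [neg-implies-rule on 9]
12. r implies not p, w2   [Box-rule on 2 via w0Rw2]
13. not p, w2   [implies-rule on 12 (branches; this branch)]
Accessibility: w0Rw0, w0Rw1, w0Rw2, w1Rw1, w1Rw2, w2Rw2
Branch closes: p and not p both at w2.
Every branch closes (one shown): valid in S4, hence also in S5 (every theorem of S4 is a theorem of S5).
T-tableau for the negation not (Box (r implies not p) implies Box Box (r implies not p)):
1. not (Box (r implies not p) implies Box Box (r implies not p)), w0
2. Box (r implies not p), w0   [neg-implies-rule on 1]
3. not Box Box (r implies not p), w0   [neg-implies-rule on 1]
4. r implies not p, w0   [Box-rule on 2 via w0Rw0]
5. not p, w0   [implies-rule on 4 (branches; this branch)]
6. not Box (r implies not p), w1   [neg-Box-rule on 3: fresh world w1, w0Rw1]
7. r implies not p, w1   [Box-rule on 2 via w0Rw1]
8. not p, w1   [implies-rule on 7 (branches; this branch)]
9. not (r implies not p), w2   [neg-Box-rule on 6: fresh world w2, w1Rw2]
10. r, w2   [neg-implies-rule on 9]
11. p, w2   [neg-implies-rule on 9]
Accessibility: w0Rw0, w0Rw1, w1Rw1, w1Rw2, w2Rw2
Complete open branch: countermodel on a T-frame, so not valid in T, nor in K (the same frame is also a K-frame).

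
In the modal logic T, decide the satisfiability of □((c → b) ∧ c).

Yes, satisfiable

1. □((c → b) ∧ c), u
2. (c → b) ∧ c, u   [□-rule on 1 via uRu]
3. c → b, u   [∧-rule on 2]
4. c, u   [∧-rule on 2]
5. b, u   [→-rule on 3 (branches; this branch)]
Accessibility: uRu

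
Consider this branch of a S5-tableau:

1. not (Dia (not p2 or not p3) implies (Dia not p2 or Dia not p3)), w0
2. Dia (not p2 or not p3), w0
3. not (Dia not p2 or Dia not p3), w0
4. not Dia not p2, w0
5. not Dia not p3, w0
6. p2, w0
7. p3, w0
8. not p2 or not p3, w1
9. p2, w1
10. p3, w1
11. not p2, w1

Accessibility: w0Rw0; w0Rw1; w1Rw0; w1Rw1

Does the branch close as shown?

Both p2 and not p2 appear at w1.

Yes, closed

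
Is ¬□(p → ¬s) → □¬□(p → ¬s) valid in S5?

Tableau for the negation ¬(¬□(p → ¬s) → □¬□(p → ¬s)):
1. ¬(¬□(p → ¬s) → □¬□(p → ¬s)), u
2. ¬□(p → ¬s), u
3. ¬□¬□(p → ¬s), u
4. ¬(p → ¬s), v
5. p, v
6. s, v
7. □(p → ¬s), w
8. p → ¬s, u
9. p → ¬s, v
10. p → ¬s, w
11. ¬s, u
12. ¬s, v
Accessibility: uRu, uRv, uRw, vRu, vRv, vRw, wRu, wRv, wRw
Branch closes: s and ¬s both at v.
Every branch of the negation's tableau closes; the branch above is one of them.

Valid in S5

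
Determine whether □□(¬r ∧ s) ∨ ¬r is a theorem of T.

Tableau for the negation ¬(□□(¬r ∧ s) ∨ ¬r):
1. ¬(□□(¬r ∧ s) ∨ ¬r), u
2. ¬□□(¬r ∧ s), u
3. r, u
4. ¬□(¬r ∧ s), v
5. ¬(¬r ∧ s), w
6. ¬s, w
Accessibility: uRu, uRv, vRv, vRw, wRw
The negation has an open branch (countermodel exists).

No, not valid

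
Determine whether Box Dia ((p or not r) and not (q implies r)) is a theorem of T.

Tableau for the negation not Box Dia ((p or not r) and not (q implies r)):
1. not Box Dia ((p or not r) and not (q implies r)), 0
2. not Dia ((p or not r) and not (q implies r)), 1
3. not ((p or not r) and not (q implies r)), 1
4. q implies r, 1
5. r, 1
Accessibility: 0R0, 0R1, 1R1
The negation has an open branch (countermodel exists).

No, not valid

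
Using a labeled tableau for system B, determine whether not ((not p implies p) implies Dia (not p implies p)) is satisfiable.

1. not ((not p implies p) implies Dia (not p implies p)), 0
2. not p implies p, 0
3. not Dia (not p implies p), 0
4. not (not p implies p), 0
5. not p, 0
6. p, 0
Accessibility: 0R0
Branch closes: p and not p both at 0.
All branches of the tableau close; one closing branch shown above.

Unsatisfiable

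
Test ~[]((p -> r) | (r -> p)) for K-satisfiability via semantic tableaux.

1. ~[]((p -> r) | (r -> p)), u
2. ~((p -> r) | (r -> p)), v   [~[]-rule on 1: fresh world v, uRv]
3. ~(p -> r), v   [~|-rule on 2]
4. ~(r -> p), v   [~|-rule on 2]
5. p, v   [~->-rule on 3]
6. ~r, v   [~->-rule on 3]
7. r, v   [~->-rule on 4]
8. ~p, v   [~->-rule on 4]
Accessibility: uRv
Branch closes: r and ~r both at v.
All branches of the tableau close; one closing branch shown above.

Unsatisfiable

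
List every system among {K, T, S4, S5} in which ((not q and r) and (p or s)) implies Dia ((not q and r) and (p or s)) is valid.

K-tableau for the negation not (((not q and r) and (p or s)) implies Dia ((not q and r) and (p or s))):
1. not (((not q and r) and (p or s)) implies Dia ((not q and r) and (p or s))), w0
2. (not q and r) and (p or s), w0
3. not Dia ((not q and r) and (p or s)), w0
4. not q and r, w0
5. p or s, w0
6. not q, w0
7. r, w0
8. s, w0
Complete open branch: countermodel on a K-frame, so not valid in K.
T-tableau for the negation not (((not q and r) and (p or s)) implies Dia ((not q and r) and (p or s))):
1. not (((not q and r) and (p or s)) implies Dia ((not q and r) and (p or s))), w0
2. (not q and r) and (p or s), w0
3. not Dia ((not q and r) and (p or s)), w0
4. not q and r, w0
5. p or s, w0
6. not q, w0
7. r, w0
8. not ((not q and r) and (p or s)), w0
9. s, w0
10. not (p or s), w0
11. not p, w0
12. not s, w0
Accessibility: w0Rw0
Branch closes: s and not s both at w0.
Every branch closes (one shown): valid in T, hence also in S4, S5 (every theorem of T is a theorem of S4 and S5).

T, S4, S5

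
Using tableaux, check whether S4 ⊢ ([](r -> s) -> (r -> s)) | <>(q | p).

Valid in S4

Tableau for the negation ~(([](r -> s) -> (r -> s)) | <>(q | p)):
1. ~(([](r -> s) -> (r -> s)) | <>(q | p)), u
2. ~([](r -> s) -> (r -> s)), u   [~|-rule on 1]
3. ~<>(q | p), u   [~|-rule on 1]
4. [](r -> s), u   [~->-rule on 2]
5. ~(r -> s), u   [~->-rule on 2]
6. r, u   [~->-rule on 5]
7. ~s, u   [~->-rule on 5]
8. ~(q | p), u   [~<>-rule on 3 via uRu]
9. ~q, u   [~|-rule on 8]
10. ~p, u   [~|-rule on 8]
11. r -> s, u   [[]-rule on 4 via uRu]
12. s, u   [->-rule on 11 (branches; this branch)]
Accessibility: uRu
Branch closes: s and ~s both at u.
All branches of the negation close; one closing branch shown above.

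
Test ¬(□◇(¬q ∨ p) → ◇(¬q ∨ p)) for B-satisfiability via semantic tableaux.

Unsatisfiable (every branch closes)

1. ¬(□◇(¬q ∨ p) → ◇(¬q ∨ p)), 0
2. □◇(¬q ∨ p), 0
3. ¬◇(¬q ∨ p), 0
4. ◇(¬q ∨ p), 0
5. ¬(¬q ∨ p), 0
6. q, 0
7. ¬p, 0
8. ¬q ∨ p, 1
9. ◇(¬q ∨ p), 1
10. ¬(¬q ∨ p), 1
11. q, 1
12. ¬p, 1
13. p, 1
Accessibility: 0R0, 0R1, 1R0, 1R1
Branch closes: p and ¬p both at 1.
(One branch shown.) All branches close.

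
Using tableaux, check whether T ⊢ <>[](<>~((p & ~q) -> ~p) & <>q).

Not valid

Tableau for the negation ~<>[](<>~((p & ~q) -> ~p) & <>q):
1. ~<>[](<>~((p & ~q) -> ~p) & <>q), w0
2. ~[](<>~((p & ~q) -> ~p) & <>q), w0
3. ~(<>~((p & ~q) -> ~p) & <>q), w1
4. ~[](<>~((p & ~q) -> ~p) & <>q), w1
5. ~<>q, w1
6. ~q, w1
7. ~(<>~((p & ~q) -> ~p) & <>q), w2
8. ~q, w2
9. ~<>q, w2
Accessibility: w0Rw0, w0Rw1, w1Rw1, w1Rw2, w2Rw2
The negation has an open branch (countermodel exists).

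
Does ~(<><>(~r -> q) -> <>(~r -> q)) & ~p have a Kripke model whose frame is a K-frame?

Satisfiable

1. ~(<><>(~r -> q) -> <>(~r -> q)) & ~p, w0
2. ~(<><>(~r -> q) -> <>(~r -> q)), w0
3. ~p, w0
4. <><>(~r -> q), w0
5. ~<>(~r -> q), w0
6. <>(~r -> q), w1
7. ~(~r -> q), w1
8. ~r, w1
9. ~q, w1
10. ~r -> q, w2
11. q, w2
Accessibility: w0Rw1, w1Rw2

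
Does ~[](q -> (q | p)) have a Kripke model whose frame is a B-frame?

1. ~[](q -> (q | p)), w0
2. ~(q -> (q | p)), w1
3. q, w1
4. ~(q | p), w1
5. ~q, w1
6. ~p, w1
Accessibility: w0Rw0, w0Rw1, w1Rw0, w1Rw1
Branch closes: q and ~q both at w1.
(One branch shown.) All branches close.

Unsatisfiable (every branch closes)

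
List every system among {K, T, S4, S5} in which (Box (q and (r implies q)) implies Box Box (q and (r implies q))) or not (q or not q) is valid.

S4-tableau for the negation not ((Box (q and (r implies q)) implies Box Box (q and (r implies q))) or not (q or not q)):
1. not ((Box (q and (r implies q)) implies Box Box (q and (r implies q))) or not (q or not q)), w0
2. not (Box (q and (r implies q)) implies Box Box (q and (r implies q))), w0   [neg-or-rule on 1]
3. q or not q, w0   [neg-or-rule on 1]
4. Box (q and (r implies q)), w0   [neg-implies-rule on 2]
5. not Box Box (q and (r implies q)), w0   [neg-implies-rule on 2]
6. q and (r implies q), w0   [Box-rule on 4 via w0Rw0]
7. q, w0   [and-rule on 6]
8. r implies q, w0   [and-rule on 6]
9. not Box (q and (r implies q)), w1   [neg-Box-rule on 5: fresh world w1, w0Rw1]
10. q and (r implies q), w1   [Box-rule on 4 via w0Rw1]
11. q, w1   [and-rule on 10]
12. r implies q, w1   [and-rule on 10]
13. not (q and (r implies q)), w2   [neg-Box-rule on 9: fresh world w2, w1Rw2]
14. q and (r implies q), w2   [Box-rule on 4 via w0Rw2]
15. q, w2   [and-rule on 14]
16. r implies q, w2   [and-rule on 14]
17. not (r implies q), w2   [neg-and-rule on 13 (branches; this branch)]
18. r, w2   [neg-implies-rule on 17]
19. not q, w2   [neg-implies-rule on 17]
Accessibility: w0Rw0, w0Rw1, w0Rw2, w1Rw1, w1Rw2, w2Rw2
Branch closes: q and not q both at w2.
Every branch closes (one shown): valid in S4, hence also in S5 (every theorem of S4 is a theorem of S5).
T-tableau for the negation not ((Box (q and (r implies q)) implies Box Box (q and (r implies q))) or not (q or not q)):
1. not ((Box (q and (r implies q)) implies Box Box (q and (r implies q))) or not (q or not q)), w0
2. not (Box (q and (r implies q)) implies Box Box (q and (r implies q))), w0   [neg-or-rule on 1]
3. q or not q, w0   [neg-or-rule on 1]
4. Box (q and (r implies q)), w0   [neg-implies-rule on 2]
5. not Box Box (q and (r implies q)), w0   [neg-implies-rule on 2]
6. q and (r implies q), w0   [Box-rule on 4 via w0Rw0]
7. q, w0   [and-rule on 6]
8. r implies q, w0   [and-rule on 6]
9. not Box (q and (r implies q)), w1   [neg-Box-rule on 5: fresh world w1, w0Rw1]
10. q and (r implies q), w1   [Box-rule on 4 via w0Rw1]
11. q, w1   [and-rule on 10]
12. r implies q, w1   [and-rule on 10]
13. not (q and (r implies q)), w2   [neg-Box-rule on 9: fresh world w2, w1Rw2]
14. not (r implies q), w2   [neg-and-rule on 13 (branches; this branch)]
15. r, w2   [neg-implies-rule on 14]
16. not q, w2   [neg-implies-rule on 14]
Accessibility: w0Rw0, w0Rw1, w1Rw1, w1Rw2, w2Rw2
Complete open branch: countermodel on a T-frame, so not valid in T, nor in K (the same frame is also a K-frame).

S4, S5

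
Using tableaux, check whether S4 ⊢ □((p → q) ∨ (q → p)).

Tableau for the negation ¬□((p → q) ∨ (q → p)):
1. ¬□((p → q) ∨ (q → p)), w0
2. ¬((p → q) ∨ (q → p)), w1
3. ¬(p → q), w1
4. ¬(q → p), w1
5. p, w1
6. ¬q, w1
7. q, w1
8. ¬p, w1
Accessibility: w0Rw0, w0Rw1, w1Rw1
Branch closes: q and ¬q both at w1.
Every branch of the negation's tableau closes; the branch above is one of them.

Yes, valid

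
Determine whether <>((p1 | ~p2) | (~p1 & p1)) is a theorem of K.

Tableau for the negation ~<>((p1 | ~p2) | (~p1 & p1)):
1. ~<>((p1 | ~p2) | (~p1 & p1)), w0
The negation has an open branch (countermodel exists).

Not valid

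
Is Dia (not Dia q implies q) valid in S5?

Tableau for the negation not Dia (not Dia q implies q):
1. not Dia (not Dia q implies q), 0
2. not (not Dia q implies q), 0
3. not Dia q, 0
4. not q, 0
Accessibility: 0R0
The negation has an open branch (countermodel exists).

No, not valid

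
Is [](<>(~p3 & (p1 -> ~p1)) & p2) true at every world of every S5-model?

Invalid (countermodel exists)

Tableau for the negation ~[](<>(~p3 & (p1 -> ~p1)) & p2):
1. ~[](<>(~p3 & (p1 -> ~p1)) & p2), w0
2. ~(<>(~p3 & (p1 -> ~p1)) & p2), w1
3. ~p2, w1
Accessibility: w0Rw0, w0Rw1, w1Rw0, w1Rw1
The negation has an open branch (countermodel exists).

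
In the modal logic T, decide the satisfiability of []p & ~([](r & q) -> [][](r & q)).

Yes, satisfiable

1. []p & ~([](r & q) -> [][](r & q)), u
2. []p, u
3. ~([](r & q) -> [][](r & q)), u
4. [](r & q), u
5. ~[][](r & q), u
6. p, u
7. r & q, u
8. r, u
9. q, u
10. ~[](r & q), v
11. p, v
12. r & q, v
13. r, v
14. q, v
15. ~(r & q), w
16. ~q, w
Accessibility: uRu, uRv, vRv, vRw, wRw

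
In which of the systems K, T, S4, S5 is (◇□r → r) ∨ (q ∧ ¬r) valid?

S5

S4-tableau for the negation ¬((◇□r → r) ∨ (q ∧ ¬r)):
1. ¬((◇□r → r) ∨ (q ∧ ¬r)), u
2. ¬(◇□r → r), u   [¬∨-rule on 1]
3. ¬(q ∧ ¬r), u   [¬∨-rule on 1]
4. ◇□r, u   [¬→-rule on 2]
5. ¬r, u   [¬→-rule on 2]
6. ¬q, u   [¬∧-rule on 3 (branches; this branch)]
7. □r, v   [◇-rule on 4: fresh world v, uRv]
8. r, v   [□-rule on 7 via vRv]
Accessibility: uRu, uRv, vRv
Complete open branch: countermodel on an S4-frame, so not valid in S4, nor in K, T (the same frame is also a K-frame and a T-frame).
S5-tableau for the negation ¬((◇□r → r) ∨ (q ∧ ¬r)):
1. ¬((◇□r → r) ∨ (q ∧ ¬r)), u
2. ¬(◇□r → r), u   [¬∨-rule on 1]
3. ¬(q ∧ ¬r), u   [¬∨-rule on 1]
4. ◇□r, u   [¬→-rule on 2]
5. ¬r, u   [¬→-rule on 2]
6. ¬q, u   [¬∧-rule on 3 (branches; this branch)]
7. □r, v   [◇-rule on 4: fresh world v, uRv]
8. r, u   [□-rule on 7 via vRu]
Accessibility: uRu, uRv, vRu, vRv
Branch closes: r and ¬r both at u.
Every branch closes (one shown): valid in S5.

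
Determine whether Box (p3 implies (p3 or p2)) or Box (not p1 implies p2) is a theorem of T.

Tableau for the negation not (Box (p3 implies (p3 or p2)) or Box (not p1 implies p2)):
1. not (Box (p3 implies (p3 or p2)) or Box (not p1 implies p2)), 0
2. not Box (p3 implies (p3 or p2)), 0   [neg-or-rule on 1]
3. not Box (not p1 implies p2), 0   [neg-or-rule on 1]
4. not (p3 implies (p3 or p2)), 1   [neg-Box-rule on 2: fresh world 1, 0R1]
5. p3, 1   [neg-implies-rule on 4]
6. not (p3 or p2), 1   [neg-implies-rule on 4]
7. not p3, 1   [neg-or-rule on 6]
8. not p2, 1   [neg-or-rule on 6]
Accessibility: 0R0, 0R1, 1R1
Branch closes: p3 and not p3 both at 1.
All branches of the negation close; one closing branch shown above.

Valid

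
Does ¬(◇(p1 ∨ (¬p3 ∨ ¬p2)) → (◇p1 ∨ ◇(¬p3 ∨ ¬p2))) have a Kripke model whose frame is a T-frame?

1. ¬(◇(p1 ∨ (¬p3 ∨ ¬p2)) → (◇p1 ∨ ◇(¬p3 ∨ ¬p2))), 0
2. ◇(p1 ∨ (¬p3 ∨ ¬p2)), 0
3. ¬(◇p1 ∨ ◇(¬p3 ∨ ¬p2)), 0
4. ¬◇p1, 0
5. ¬◇(¬p3 ∨ ¬p2), 0
6. ¬p1, 0
7. ¬(¬p3 ∨ ¬p2), 0
8. p3, 0
9. p2, 0
10. p1 ∨ (¬p3 ∨ ¬p2), 1
11. ¬p1, 1
12. ¬(¬p3 ∨ ¬p2), 1
13. p3, 1
14. p2, 1
15. ¬p3 ∨ ¬p2, 1
16. ¬p2, 1
Accessibility: 0R0, 0R1, 1R1
Branch closes: p2 and ¬p2 both at 1.
All branches of the tableau close; one closing branch shown above.

Unsatisfiable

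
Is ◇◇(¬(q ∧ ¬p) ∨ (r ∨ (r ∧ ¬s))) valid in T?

Invalid (countermodel exists)

Tableau for the negation ¬◇◇(¬(q ∧ ¬p) ∨ (r ∨ (r ∧ ¬s))):
1. ¬◇◇(¬(q ∧ ¬p) ∨ (r ∨ (r ∧ ¬s))), w0
2. ¬◇(¬(q ∧ ¬p) ∨ (r ∨ (r ∧ ¬s))), w0
3. ¬(¬(q ∧ ¬p) ∨ (r ∨ (r ∧ ¬s))), w0
4. q ∧ ¬p, w0
5. ¬(r ∨ (r ∧ ¬s)), w0
6. q, w0
7. ¬p, w0
8. ¬r, w0
9. ¬(r ∧ ¬s), w0
10. s, w0
Accessibility: w0Rw0
The negation has an open branch (countermodel exists).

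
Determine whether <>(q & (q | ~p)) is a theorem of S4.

Tableau for the negation ~<>(q & (q | ~p)):
1. ~<>(q & (q | ~p)), w0
2. ~(q & (q | ~p)), w0   [~<>-rule on 1 via w0Rw0]
3. ~(q | ~p), w0   [~&-rule on 2 (branches; this branch)]
4. ~q, w0   [~|-rule on 3]
5. p, w0   [~|-rule on 3]
Accessibility: w0Rw0
The negation has an open branch (countermodel exists).

Invalid (countermodel exists)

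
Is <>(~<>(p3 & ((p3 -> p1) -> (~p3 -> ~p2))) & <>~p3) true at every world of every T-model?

Tableau for the negation ~<>(~<>(p3 & ((p3 -> p1) -> (~p3 -> ~p2))) & <>~p3):
1. ~<>(~<>(p3 & ((p3 -> p1) -> (~p3 -> ~p2))) & <>~p3), u
2. ~(~<>(p3 & ((p3 -> p1) -> (~p3 -> ~p2))) & <>~p3), u   [~<>-rule on 1 via uRu]
3. ~<>~p3, u   [~&-rule on 2 (branches; this branch)]
4. p3, u   [~<>-rule on 3 via uRu]
Accessibility: uRu
The negation has an open branch (countermodel exists).

Not valid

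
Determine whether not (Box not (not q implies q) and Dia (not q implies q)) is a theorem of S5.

Valid

Tableau for the negation Box not (not q implies q) and Dia (not q implies q):
1. Box not (not q implies q) and Dia (not q implies q), w0
2. Box not (not q implies q), w0
3. Dia (not q implies q), w0
4. not (not q implies q), w0
5. not q, w0
6. not q implies q, w1
7. not (not q implies q), w1
8. not q, w1
9. q, w1
Accessibility: w0Rw0, w0Rw1, w1Rw0, w1Rw1
Branch closes: q and not q both at w1.
All branches of the negation close; one closing branch shown above.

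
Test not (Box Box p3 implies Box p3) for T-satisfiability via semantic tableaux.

No, unsatisfiable

1. not (Box Box p3 implies Box p3), 0
2. Box Box p3, 0
3. not Box p3, 0
4. Box p3, 0
5. p3, 0
6. not p3, 1
7. Box p3, 1
8. p3, 1
Accessibility: 0R0, 0R1, 1R1
Branch closes: p3 and not p3 both at 1.
Every branch closes; the branch above is one of them.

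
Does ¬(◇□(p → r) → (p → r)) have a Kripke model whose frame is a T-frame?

1. ¬(◇□(p → r) → (p → r)), 0
2. ◇□(p → r), 0
3. ¬(p → r), 0
4. p, 0
5. ¬r, 0
6. □(p → r), 1
7. p → r, 1
8. r, 1
Accessibility: 0R0, 0R1, 1R1

Satisfiable (open branch found)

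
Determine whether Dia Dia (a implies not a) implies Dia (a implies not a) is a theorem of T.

No, not valid

Tableau for the negation not (Dia Dia (a implies not a) implies Dia (a implies not a)):
1. not (Dia Dia (a implies not a) implies Dia (a implies not a)), u
2. Dia Dia (a implies not a), u   [neg-implies-rule on 1]
3. not Dia (a implies not a), u   [neg-implies-rule on 1]
4. not (a implies not a), u   [neg-Dia-rule on 3 via uRu]
5. a, u   [neg-implies-rule on 4]
6. Dia (a implies not a), v   [Dia-rule on 2: fresh world v, uRv]
7. not (a implies not a), v   [neg-Dia-rule on 3 via uRv]
8. a, v   [neg-implies-rule on 7]
9. a implies not a, w   [Dia-rule on 6: fresh world w, vRw]
10. not a, w   [implies-rule on 9 (branches; this branch)]
Accessibility: uRu, uRv, vRv, vRw, wRw
The negation has an open branch (countermodel exists).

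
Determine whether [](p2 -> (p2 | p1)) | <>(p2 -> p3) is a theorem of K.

Tableau for the negation ~([](p2 -> (p2 | p1)) | <>(p2 -> p3)):
1. ~([](p2 -> (p2 | p1)) | <>(p2 -> p3)), u
2. ~[](p2 -> (p2 | p1)), u
3. ~<>(p2 -> p3), u
4. ~(p2 -> (p2 | p1)), v
5. p2, v
6. ~(p2 | p1), v
7. ~p2, v
8. ~p1, v
Accessibility: uRv
Branch closes: p2 and ~p2 both at v.
Every branch of the negation's tableau closes; the branch above is one of them.

Valid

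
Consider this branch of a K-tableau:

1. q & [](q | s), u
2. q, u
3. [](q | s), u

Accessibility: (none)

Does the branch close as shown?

There is no literal clash: for every atom and world, at most one sign appears.

Open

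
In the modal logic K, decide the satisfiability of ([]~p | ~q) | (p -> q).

Satisfiable (open branch found)

1. ([]~p | ~q) | (p -> q), u
2. p -> q, u
3. q, u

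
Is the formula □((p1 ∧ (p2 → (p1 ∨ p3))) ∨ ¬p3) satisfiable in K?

1. □((p1 ∧ (p2 → (p1 ∨ p3))) ∨ ¬p3), 0

Yes, satisfiable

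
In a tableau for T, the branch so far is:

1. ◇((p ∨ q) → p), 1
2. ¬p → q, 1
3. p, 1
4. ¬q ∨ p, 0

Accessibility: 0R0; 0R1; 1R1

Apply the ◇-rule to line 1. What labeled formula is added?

a fresh world 2 with 1R2, and (p ∨ q) → p at 2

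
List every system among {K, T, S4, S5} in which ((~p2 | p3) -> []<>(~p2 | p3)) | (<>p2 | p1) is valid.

K-tableau for the negation ~(((~p2 | p3) -> []<>(~p2 | p3)) | (<>p2 | p1)):
1. ~(((~p2 | p3) -> []<>(~p2 | p3)) | (<>p2 | p1)), w0
2. ~((~p2 | p3) -> []<>(~p2 | p3)), w0   [~|-rule on 1]
3. ~(<>p2 | p1), w0   [~|-rule on 1]
4. ~p2 | p3, w0   [~->-rule on 2]
5. ~[]<>(~p2 | p3), w0   [~->-rule on 2]
6. ~<>p2, w0   [~|-rule on 3]
7. ~p1, w0   [~|-rule on 3]
8. p3, w0   [|-rule on 4 (branches; this branch)]
9. ~<>(~p2 | p3), w1   [~[]-rule on 5: fresh world w1, w0Rw1]
10. ~p2, w1   [~<>-rule on 6 via w0Rw1]
Accessibility: w0Rw1
Complete open branch: countermodel on a K-frame, so not valid in K.
T-tableau for the negation ~(((~p2 | p3) -> []<>(~p2 | p3)) | (<>p2 | p1)):
1. ~(((~p2 | p3) -> []<>(~p2 | p3)) | (<>p2 | p1)), w0
2. ~((~p2 | p3) -> []<>(~p2 | p3)), w0   [~|-rule on 1]
3. ~(<>p2 | p1), w0   [~|-rule on 1]
4. ~p2 | p3, w0   [~->-rule on 2]
5. ~[]<>(~p2 | p3), w0   [~->-rule on 2]
6. ~<>p2, w0   [~|-rule on 3]
7. ~p1, w0   [~|-rule on 3]
8. ~p2, w0   [~<>-rule on 6 via w0Rw0]
9. p3, w0   [|-rule on 4 (branches; this branch)]
10. ~<>(~p2 | p3), w1   [~[]-rule on 5: fresh world w1, w0Rw1]
11. ~p2, w1   [~<>-rule on 6 via w0Rw1]
12. ~(~p2 | p3), w1   [~<>-rule on 10 via w1Rw1]
13. p2, w1   [~|-rule on 12]
14. ~p3, w1   [~|-rule on 12]
Accessibility: w0Rw0, w0Rw1, w1Rw1
Branch closes: p2 and ~p2 both at w1.
Every branch closes (one shown): valid in T, hence also in S4, S5 (every theorem of T is a theorem of S4 and S5).

T, S4, S5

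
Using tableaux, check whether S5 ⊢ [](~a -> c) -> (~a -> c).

Tableau for the negation ~([](~a -> c) -> (~a -> c)):
1. ~([](~a -> c) -> (~a -> c)), 0
2. [](~a -> c), 0
3. ~(~a -> c), 0
4. ~a, 0
5. ~c, 0
6. ~a -> c, 0
7. c, 0
Accessibility: 0R0
Branch closes: c and ~c both at 0.
All branches of the negation close; one closing branch shown above.

Valid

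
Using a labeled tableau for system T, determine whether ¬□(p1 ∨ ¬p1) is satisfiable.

1. ¬□(p1 ∨ ¬p1), u
2. ¬(p1 ∨ ¬p1), v   [¬□-rule on 1: fresh world v, uRv]
3. ¬p1, v   [¬∨-rule on 2]
4. p1, v   [¬∨-rule on 2]
Accessibility: uRu, uRv, vRv
Branch closes: p1 and ¬p1 both at v.
Every branch closes; the branch above is one of them.

No, unsatisfiable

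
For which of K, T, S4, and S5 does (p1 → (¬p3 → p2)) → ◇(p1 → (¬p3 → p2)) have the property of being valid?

T, S4, S5

K-tableau for the negation ¬((p1 → (¬p3 → p2)) → ◇(p1 → (¬p3 → p2))):
1. ¬((p1 → (¬p3 → p2)) → ◇(p1 → (¬p3 → p2))), w0
2. p1 → (¬p3 → p2), w0
3. ¬◇(p1 → (¬p3 → p2)), w0
4. ¬p3 → p2, w0
5. p2, w0
Complete open branch: countermodel on a K-frame, so not valid in K.
T-tableau for the negation ¬((p1 → (¬p3 → p2)) → ◇(p1 → (¬p3 → p2))):
1. ¬((p1 → (¬p3 → p2)) → ◇(p1 → (¬p3 → p2))), w0
2. p1 → (¬p3 → p2), w0
3. ¬◇(p1 → (¬p3 → p2)), w0
4. ¬(p1 → (¬p3 → p2)), w0
5. p1, w0
6. ¬(¬p3 → p2), w0
7. ¬p3, w0
8. ¬p2, w0
9. ¬p3 → p2, w0
10. p2, w0
Accessibility: w0Rw0
Branch closes: p2 and ¬p2 both at w0.
Every branch closes (one shown): valid in T, hence also in S4, S5 (every theorem of T is a theorem of S4 and S5).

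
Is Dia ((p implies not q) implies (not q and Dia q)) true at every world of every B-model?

No, not valid

Tableau for the negation not Dia ((p implies not q) implies (not q and Dia q)):
1. not Dia ((p implies not q) implies (not q and Dia q)), u
2. not ((p implies not q) implies (not q and Dia q)), u
3. p implies not q, u
4. not (not q and Dia q), u
5. not q, u
6. not Dia q, u
Accessibility: uRu
The negation has an open branch (countermodel exists).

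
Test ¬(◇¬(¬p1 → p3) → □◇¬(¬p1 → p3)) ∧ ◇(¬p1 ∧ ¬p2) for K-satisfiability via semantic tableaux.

Satisfiable (open branch found)

1. ¬(◇¬(¬p1 → p3) → □◇¬(¬p1 → p3)) ∧ ◇(¬p1 ∧ ¬p2), 0
2. ¬(◇¬(¬p1 → p3) → □◇¬(¬p1 → p3)), 0
3. ◇(¬p1 ∧ ¬p2), 0
4. ◇¬(¬p1 → p3), 0
5. ¬□◇¬(¬p1 → p3), 0
6. ¬p1 ∧ ¬p2, 1
7. ¬p1, 1
8. ¬p2, 1
9. ¬(¬p1 → p3), 2
10. ¬p1, 2
11. ¬p3, 2
12. ¬◇¬(¬p1 → p3), 3
Accessibility: 0R1, 0R2, 0R3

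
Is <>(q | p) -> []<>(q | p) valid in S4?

Invalid (countermodel exists)

Tableau for the negation ~(<>(q | p) -> []<>(q | p)):
1. ~(<>(q | p) -> []<>(q | p)), 0
2. <>(q | p), 0
3. ~[]<>(q | p), 0
4. q | p, 1
5. p, 1
6. ~<>(q | p), 2
7. ~(q | p), 2
8. ~q, 2
9. ~p, 2
Accessibility: 0R0, 0R1, 0R2, 1R1, 2R2
The negation has an open branch (countermodel exists).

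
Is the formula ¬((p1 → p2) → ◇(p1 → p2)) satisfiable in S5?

Unsatisfiable (every branch closes)

1. ¬((p1 → p2) → ◇(p1 → p2)), w0
2. p1 → p2, w0
3. ¬◇(p1 → p2), w0
4. ¬(p1 → p2), w0
5. p1, w0
6. ¬p2, w0
7. p2, w0
Accessibility: w0Rw0
Branch closes: p2 and ¬p2 both at w0.
Every branch closes; the branch above is one of them.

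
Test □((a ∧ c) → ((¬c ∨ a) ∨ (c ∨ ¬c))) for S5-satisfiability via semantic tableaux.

Satisfiable (open branch found)

1. □((a ∧ c) → ((¬c ∨ a) ∨ (c ∨ ¬c))), w0
2. (a ∧ c) → ((¬c ∨ a) ∨ (c ∨ ¬c)), w0
3. (¬c ∨ a) ∨ (c ∨ ¬c), w0
4. c ∨ ¬c, w0
5. ¬c, w0
Accessibility: w0Rw0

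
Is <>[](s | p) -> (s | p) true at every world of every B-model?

Valid in B

Tableau for the negation ~(<>[](s | p) -> (s | p)):
1. ~(<>[](s | p) -> (s | p)), u
2. <>[](s | p), u
3. ~(s | p), u
4. ~s, u
5. ~p, u
6. [](s | p), v
7. s | p, u
8. s | p, v
9. p, u
Accessibility: uRu, uRv, vRu, vRv
Branch closes: p and ~p both at u.
All branches of the negation close; one closing branch shown above.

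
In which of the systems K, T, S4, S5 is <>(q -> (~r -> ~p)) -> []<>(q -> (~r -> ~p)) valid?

S5-tableau for the negation ~(<>(q -> (~r -> ~p)) -> []<>(q -> (~r -> ~p))):
1. ~(<>(q -> (~r -> ~p)) -> []<>(q -> (~r -> ~p))), w0
2. <>(q -> (~r -> ~p)), w0
3. ~[]<>(q -> (~r -> ~p)), w0
4. q -> (~r -> ~p), w1
5. ~r -> ~p, w1
6. ~p, w1
7. ~<>(q -> (~r -> ~p)), w2
8. ~(q -> (~r -> ~p)), w0
9. q, w0
10. ~(~r -> ~p), w0
11. ~r, w0
12. p, w0
13. ~(q -> (~r -> ~p)), w1
14. q, w1
15. ~(~r -> ~p), w1
16. ~r, w1
17. p, w1
Accessibility: w0Rw0, w0Rw1, w0Rw2, w1Rw0, w1Rw1, w1Rw2, w2Rw0, w2Rw1, w2Rw2
Branch closes: p and ~p both at w1.
Every branch closes (one shown): valid in S5.
S4-tableau for the negation ~(<>(q -> (~r -> ~p)) -> []<>(q -> (~r -> ~p))):
1. ~(<>(q -> (~r -> ~p)) -> []<>(q -> (~r -> ~p))), w0
2. <>(q -> (~r -> ~p)), w0
3. ~[]<>(q -> (~r -> ~p)), w0
4. q -> (~r -> ~p), w1
5. ~r -> ~p, w1
6. ~p, w1
7. ~<>(q -> (~r -> ~p)), w2
8. ~(q -> (~r -> ~p)), w2
9. q, w2
10. ~(~r -> ~p), w2
11. ~r, w2
12. p, w2
Accessibility: w0Rw0, w0Rw1, w0Rw2, w1Rw1, w2Rw2
Complete open branch: countermodel on an S4-frame, so not valid in S4, nor in K, T (the same frame is also a K-frame and a T-frame).

S5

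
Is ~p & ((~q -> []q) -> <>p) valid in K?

Tableau for the negation ~(~p & ((~q -> []q) -> <>p)):
1. ~(~p & ((~q -> []q) -> <>p)), w0
2. ~((~q -> []q) -> <>p), w0
3. ~q -> []q, w0
4. ~<>p, w0
5. []q, w0
The negation has an open branch (countermodel exists).

Not valid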